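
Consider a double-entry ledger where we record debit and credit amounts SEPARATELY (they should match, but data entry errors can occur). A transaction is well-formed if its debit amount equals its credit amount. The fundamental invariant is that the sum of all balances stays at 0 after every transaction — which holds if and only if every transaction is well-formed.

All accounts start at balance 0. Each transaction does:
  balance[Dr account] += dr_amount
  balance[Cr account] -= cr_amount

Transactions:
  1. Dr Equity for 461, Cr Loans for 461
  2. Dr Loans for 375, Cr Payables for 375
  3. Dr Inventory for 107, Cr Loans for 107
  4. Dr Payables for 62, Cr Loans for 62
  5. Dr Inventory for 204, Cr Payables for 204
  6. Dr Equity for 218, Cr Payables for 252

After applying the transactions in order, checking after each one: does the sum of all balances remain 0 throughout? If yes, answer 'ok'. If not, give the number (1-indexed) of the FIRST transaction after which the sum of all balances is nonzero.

After txn 1: dr=461 cr=461 sum_balances=0
After txn 2: dr=375 cr=375 sum_balances=0
After txn 3: dr=107 cr=107 sum_balances=0
After txn 4: dr=62 cr=62 sum_balances=0
After txn 5: dr=204 cr=204 sum_balances=0
After txn 6: dr=218 cr=252 sum_balances=-34

Answer: 6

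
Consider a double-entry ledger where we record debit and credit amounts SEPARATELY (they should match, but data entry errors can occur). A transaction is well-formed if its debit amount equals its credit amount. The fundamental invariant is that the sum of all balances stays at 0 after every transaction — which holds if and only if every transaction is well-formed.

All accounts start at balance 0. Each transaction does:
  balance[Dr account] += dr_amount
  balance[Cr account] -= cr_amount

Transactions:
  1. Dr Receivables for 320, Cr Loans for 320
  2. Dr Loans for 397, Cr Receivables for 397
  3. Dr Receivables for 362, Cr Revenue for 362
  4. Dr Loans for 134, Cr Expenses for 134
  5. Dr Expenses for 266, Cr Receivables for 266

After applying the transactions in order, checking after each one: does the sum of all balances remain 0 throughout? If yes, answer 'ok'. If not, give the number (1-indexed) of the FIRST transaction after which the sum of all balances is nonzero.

After txn 1: dr=320 cr=320 sum_balances=0
After txn 2: dr=397 cr=397 sum_balances=0
After txn 3: dr=362 cr=362 sum_balances=0
After txn 4: dr=134 cr=134 sum_balances=0
After txn 5: dr=266 cr=266 sum_balances=0

Answer: ok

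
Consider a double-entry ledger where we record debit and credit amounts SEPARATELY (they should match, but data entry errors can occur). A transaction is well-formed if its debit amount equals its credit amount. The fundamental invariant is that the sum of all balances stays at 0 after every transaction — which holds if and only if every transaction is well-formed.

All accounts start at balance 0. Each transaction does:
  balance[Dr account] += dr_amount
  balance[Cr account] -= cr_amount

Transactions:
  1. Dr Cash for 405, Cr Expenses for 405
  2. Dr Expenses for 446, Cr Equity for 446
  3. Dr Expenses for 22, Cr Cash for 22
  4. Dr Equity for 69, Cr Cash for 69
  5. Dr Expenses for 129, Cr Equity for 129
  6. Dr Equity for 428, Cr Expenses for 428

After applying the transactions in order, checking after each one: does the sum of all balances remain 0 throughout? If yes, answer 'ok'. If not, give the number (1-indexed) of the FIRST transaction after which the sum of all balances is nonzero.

After txn 1: dr=405 cr=405 sum_balances=0
After txn 2: dr=446 cr=446 sum_balances=0
After txn 3: dr=22 cr=22 sum_balances=0
After txn 4: dr=69 cr=69 sum_balances=0
After txn 5: dr=129 cr=129 sum_balances=0
After txn 6: dr=428 cr=428 sum_balances=0

Answer: ok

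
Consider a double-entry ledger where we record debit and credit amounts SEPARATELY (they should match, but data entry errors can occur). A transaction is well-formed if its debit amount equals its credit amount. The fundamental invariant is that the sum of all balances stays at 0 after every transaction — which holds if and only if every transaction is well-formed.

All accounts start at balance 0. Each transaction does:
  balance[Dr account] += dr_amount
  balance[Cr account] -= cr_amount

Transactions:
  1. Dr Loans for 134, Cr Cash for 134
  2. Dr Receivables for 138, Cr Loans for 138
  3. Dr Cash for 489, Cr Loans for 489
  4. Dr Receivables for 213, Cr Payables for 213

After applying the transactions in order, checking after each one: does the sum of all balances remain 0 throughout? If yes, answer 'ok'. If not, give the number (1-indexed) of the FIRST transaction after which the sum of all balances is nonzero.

After txn 1: dr=134 cr=134 sum_balances=0
After txn 2: dr=138 cr=138 sum_balances=0
After txn 3: dr=489 cr=489 sum_balances=0
After txn 4: dr=213 cr=213 sum_balances=0

Answer: ok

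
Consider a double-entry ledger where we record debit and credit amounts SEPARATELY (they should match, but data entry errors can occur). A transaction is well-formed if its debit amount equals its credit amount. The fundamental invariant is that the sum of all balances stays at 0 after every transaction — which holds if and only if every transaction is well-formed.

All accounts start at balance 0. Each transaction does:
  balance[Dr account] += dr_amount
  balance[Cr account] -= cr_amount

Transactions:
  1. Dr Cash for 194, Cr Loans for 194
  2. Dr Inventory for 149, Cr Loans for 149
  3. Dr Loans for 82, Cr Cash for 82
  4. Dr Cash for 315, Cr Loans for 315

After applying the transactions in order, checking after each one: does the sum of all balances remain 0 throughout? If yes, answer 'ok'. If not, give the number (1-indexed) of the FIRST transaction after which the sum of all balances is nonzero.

Answer: ok

Derivation:
After txn 1: dr=194 cr=194 sum_balances=0
After txn 2: dr=149 cr=149 sum_balances=0
After txn 3: dr=82 cr=82 sum_balances=0
After txn 4: dr=315 cr=315 sum_balances=0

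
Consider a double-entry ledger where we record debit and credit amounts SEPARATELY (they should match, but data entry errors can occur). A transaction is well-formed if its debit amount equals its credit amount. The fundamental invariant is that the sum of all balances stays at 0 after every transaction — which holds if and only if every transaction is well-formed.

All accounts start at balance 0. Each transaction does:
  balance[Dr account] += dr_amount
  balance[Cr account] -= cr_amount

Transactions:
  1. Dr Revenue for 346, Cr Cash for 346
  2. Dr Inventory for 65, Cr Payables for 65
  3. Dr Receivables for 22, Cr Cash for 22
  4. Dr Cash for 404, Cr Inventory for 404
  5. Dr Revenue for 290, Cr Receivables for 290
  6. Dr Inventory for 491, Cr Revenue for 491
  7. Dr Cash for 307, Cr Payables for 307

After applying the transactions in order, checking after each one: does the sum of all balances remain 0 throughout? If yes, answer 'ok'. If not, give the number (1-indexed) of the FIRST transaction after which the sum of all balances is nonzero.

Answer: ok

Derivation:
After txn 1: dr=346 cr=346 sum_balances=0
After txn 2: dr=65 cr=65 sum_balances=0
After txn 3: dr=22 cr=22 sum_balances=0
After txn 4: dr=404 cr=404 sum_balances=0
After txn 5: dr=290 cr=290 sum_balances=0
After txn 6: dr=491 cr=491 sum_balances=0
After txn 7: dr=307 cr=307 sum_balances=0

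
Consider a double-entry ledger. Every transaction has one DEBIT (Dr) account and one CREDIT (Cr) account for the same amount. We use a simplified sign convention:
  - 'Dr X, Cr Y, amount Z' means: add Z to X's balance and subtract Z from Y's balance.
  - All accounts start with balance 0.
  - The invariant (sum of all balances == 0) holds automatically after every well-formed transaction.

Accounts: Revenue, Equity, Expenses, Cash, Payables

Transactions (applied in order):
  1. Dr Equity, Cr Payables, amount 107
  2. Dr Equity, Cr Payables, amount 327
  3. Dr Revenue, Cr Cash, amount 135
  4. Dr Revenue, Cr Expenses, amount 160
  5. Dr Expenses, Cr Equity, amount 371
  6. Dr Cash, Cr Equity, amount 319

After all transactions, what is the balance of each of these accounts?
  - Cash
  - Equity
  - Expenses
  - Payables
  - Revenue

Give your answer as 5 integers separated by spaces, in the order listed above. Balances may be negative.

Answer: 184 -256 211 -434 295

Derivation:
After txn 1 (Dr Equity, Cr Payables, amount 107): Equity=107 Payables=-107
After txn 2 (Dr Equity, Cr Payables, amount 327): Equity=434 Payables=-434
After txn 3 (Dr Revenue, Cr Cash, amount 135): Cash=-135 Equity=434 Payables=-434 Revenue=135
After txn 4 (Dr Revenue, Cr Expenses, amount 160): Cash=-135 Equity=434 Expenses=-160 Payables=-434 Revenue=295
After txn 5 (Dr Expenses, Cr Equity, amount 371): Cash=-135 Equity=63 Expenses=211 Payables=-434 Revenue=295
After txn 6 (Dr Cash, Cr Equity, amount 319): Cash=184 Equity=-256 Expenses=211 Payables=-434 Revenue=295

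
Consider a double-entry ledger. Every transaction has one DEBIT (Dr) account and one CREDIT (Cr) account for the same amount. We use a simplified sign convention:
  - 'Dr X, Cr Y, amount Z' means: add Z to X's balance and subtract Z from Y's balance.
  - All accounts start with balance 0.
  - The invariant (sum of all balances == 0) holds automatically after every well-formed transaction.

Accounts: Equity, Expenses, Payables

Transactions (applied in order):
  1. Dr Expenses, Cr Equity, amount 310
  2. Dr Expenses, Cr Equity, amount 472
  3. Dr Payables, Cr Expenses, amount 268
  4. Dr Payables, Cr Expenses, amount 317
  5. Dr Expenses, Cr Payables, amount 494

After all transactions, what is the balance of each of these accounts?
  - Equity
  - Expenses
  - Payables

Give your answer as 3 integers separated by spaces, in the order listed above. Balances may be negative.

Answer: -782 691 91

Derivation:
After txn 1 (Dr Expenses, Cr Equity, amount 310): Equity=-310 Expenses=310
After txn 2 (Dr Expenses, Cr Equity, amount 472): Equity=-782 Expenses=782
After txn 3 (Dr Payables, Cr Expenses, amount 268): Equity=-782 Expenses=514 Payables=268
After txn 4 (Dr Payables, Cr Expenses, amount 317): Equity=-782 Expenses=197 Payables=585
After txn 5 (Dr Expenses, Cr Payables, amount 494): Equity=-782 Expenses=691 Payables=91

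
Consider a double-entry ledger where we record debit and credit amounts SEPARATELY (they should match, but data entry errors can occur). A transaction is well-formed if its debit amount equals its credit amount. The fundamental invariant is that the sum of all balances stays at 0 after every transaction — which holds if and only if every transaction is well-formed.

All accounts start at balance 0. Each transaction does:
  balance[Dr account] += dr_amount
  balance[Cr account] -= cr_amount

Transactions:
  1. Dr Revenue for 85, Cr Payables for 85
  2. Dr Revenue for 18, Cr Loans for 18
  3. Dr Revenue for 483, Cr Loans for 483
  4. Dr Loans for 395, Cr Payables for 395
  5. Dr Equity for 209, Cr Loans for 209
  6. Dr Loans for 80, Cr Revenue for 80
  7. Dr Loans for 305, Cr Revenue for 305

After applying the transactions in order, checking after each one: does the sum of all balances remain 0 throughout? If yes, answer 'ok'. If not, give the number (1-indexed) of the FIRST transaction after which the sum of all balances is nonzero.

After txn 1: dr=85 cr=85 sum_balances=0
After txn 2: dr=18 cr=18 sum_balances=0
After txn 3: dr=483 cr=483 sum_balances=0
After txn 4: dr=395 cr=395 sum_balances=0
After txn 5: dr=209 cr=209 sum_balances=0
After txn 6: dr=80 cr=80 sum_balances=0
After txn 7: dr=305 cr=305 sum_balances=0

Answer: ok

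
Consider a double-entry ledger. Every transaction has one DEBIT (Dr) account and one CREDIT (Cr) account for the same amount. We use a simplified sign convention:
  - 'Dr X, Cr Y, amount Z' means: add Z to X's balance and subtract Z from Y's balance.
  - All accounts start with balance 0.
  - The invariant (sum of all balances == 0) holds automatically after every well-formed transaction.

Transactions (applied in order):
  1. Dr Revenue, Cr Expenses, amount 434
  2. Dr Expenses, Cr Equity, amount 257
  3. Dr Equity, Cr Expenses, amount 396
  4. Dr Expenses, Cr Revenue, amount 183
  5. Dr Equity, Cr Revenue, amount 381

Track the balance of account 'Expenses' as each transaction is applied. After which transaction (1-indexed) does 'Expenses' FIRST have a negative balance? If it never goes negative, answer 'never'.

After txn 1: Expenses=-434

Answer: 1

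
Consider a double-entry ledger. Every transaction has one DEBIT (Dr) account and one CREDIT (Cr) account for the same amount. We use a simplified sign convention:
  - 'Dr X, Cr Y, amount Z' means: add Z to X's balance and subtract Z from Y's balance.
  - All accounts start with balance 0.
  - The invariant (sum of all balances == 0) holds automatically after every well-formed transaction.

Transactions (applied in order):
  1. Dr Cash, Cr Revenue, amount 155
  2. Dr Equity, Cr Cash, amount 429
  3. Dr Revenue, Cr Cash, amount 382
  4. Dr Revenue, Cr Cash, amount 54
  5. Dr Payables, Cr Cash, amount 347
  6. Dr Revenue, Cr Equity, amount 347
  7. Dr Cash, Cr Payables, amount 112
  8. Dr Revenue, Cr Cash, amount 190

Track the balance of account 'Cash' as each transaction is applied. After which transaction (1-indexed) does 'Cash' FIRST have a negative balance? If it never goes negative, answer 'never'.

Answer: 2

Derivation:
After txn 1: Cash=155
After txn 2: Cash=-274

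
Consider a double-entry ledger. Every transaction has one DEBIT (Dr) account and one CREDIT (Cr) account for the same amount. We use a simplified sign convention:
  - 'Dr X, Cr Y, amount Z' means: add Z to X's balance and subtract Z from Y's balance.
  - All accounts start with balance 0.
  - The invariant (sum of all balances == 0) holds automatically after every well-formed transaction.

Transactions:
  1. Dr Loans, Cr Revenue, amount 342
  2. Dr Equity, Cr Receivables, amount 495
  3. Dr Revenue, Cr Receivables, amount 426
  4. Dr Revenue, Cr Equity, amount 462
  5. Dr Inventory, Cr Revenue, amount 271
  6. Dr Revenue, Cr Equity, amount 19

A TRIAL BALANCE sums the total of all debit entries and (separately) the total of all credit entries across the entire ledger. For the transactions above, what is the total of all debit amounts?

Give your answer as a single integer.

Answer: 2015

Derivation:
Txn 1: debit+=342
Txn 2: debit+=495
Txn 3: debit+=426
Txn 4: debit+=462
Txn 5: debit+=271
Txn 6: debit+=19
Total debits = 2015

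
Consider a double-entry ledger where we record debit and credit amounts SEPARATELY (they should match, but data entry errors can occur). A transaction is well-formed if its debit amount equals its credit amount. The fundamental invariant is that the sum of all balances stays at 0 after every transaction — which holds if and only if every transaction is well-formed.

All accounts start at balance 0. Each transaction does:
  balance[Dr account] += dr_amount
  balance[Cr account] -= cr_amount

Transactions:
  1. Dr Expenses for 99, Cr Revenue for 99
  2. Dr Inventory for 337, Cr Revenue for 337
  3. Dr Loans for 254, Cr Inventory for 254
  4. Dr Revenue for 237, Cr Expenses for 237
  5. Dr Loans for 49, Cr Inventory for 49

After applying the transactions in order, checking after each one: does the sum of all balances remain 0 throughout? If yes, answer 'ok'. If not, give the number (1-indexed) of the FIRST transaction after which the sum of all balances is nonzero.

Answer: ok

Derivation:
After txn 1: dr=99 cr=99 sum_balances=0
After txn 2: dr=337 cr=337 sum_balances=0
After txn 3: dr=254 cr=254 sum_balances=0
After txn 4: dr=237 cr=237 sum_balances=0
After txn 5: dr=49 cr=49 sum_balances=0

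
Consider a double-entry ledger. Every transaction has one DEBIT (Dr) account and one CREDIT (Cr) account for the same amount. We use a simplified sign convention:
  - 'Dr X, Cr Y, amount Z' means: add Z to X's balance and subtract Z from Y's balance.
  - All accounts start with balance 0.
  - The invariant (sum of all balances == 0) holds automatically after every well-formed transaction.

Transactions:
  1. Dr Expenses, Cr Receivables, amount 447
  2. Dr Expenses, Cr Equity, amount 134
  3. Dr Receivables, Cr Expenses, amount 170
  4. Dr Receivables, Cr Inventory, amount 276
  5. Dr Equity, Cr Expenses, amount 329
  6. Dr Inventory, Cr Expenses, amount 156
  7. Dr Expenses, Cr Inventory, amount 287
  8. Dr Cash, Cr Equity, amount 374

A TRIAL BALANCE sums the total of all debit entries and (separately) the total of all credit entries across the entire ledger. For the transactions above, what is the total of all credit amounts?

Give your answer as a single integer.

Answer: 2173

Derivation:
Txn 1: credit+=447
Txn 2: credit+=134
Txn 3: credit+=170
Txn 4: credit+=276
Txn 5: credit+=329
Txn 6: credit+=156
Txn 7: credit+=287
Txn 8: credit+=374
Total credits = 2173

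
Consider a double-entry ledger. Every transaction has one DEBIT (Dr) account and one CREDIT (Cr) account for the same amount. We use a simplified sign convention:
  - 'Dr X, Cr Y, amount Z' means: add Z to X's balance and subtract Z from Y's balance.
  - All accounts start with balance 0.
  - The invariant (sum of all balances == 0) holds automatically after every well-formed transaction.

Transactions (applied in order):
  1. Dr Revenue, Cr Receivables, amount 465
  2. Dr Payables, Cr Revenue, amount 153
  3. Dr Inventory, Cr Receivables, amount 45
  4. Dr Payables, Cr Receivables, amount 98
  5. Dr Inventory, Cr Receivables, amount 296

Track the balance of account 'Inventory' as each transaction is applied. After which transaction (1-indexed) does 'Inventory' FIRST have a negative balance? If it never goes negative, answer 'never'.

After txn 1: Inventory=0
After txn 2: Inventory=0
After txn 3: Inventory=45
After txn 4: Inventory=45
After txn 5: Inventory=341

Answer: never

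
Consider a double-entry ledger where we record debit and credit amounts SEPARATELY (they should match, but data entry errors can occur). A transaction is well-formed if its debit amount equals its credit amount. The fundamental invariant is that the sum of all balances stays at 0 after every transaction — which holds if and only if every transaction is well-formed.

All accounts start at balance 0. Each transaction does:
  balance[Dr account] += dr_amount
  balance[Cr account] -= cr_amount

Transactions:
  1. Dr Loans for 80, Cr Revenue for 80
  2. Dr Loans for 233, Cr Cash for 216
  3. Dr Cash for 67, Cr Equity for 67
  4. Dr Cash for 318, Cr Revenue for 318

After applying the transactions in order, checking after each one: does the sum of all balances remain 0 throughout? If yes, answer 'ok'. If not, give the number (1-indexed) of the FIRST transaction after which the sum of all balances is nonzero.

Answer: 2

Derivation:
After txn 1: dr=80 cr=80 sum_balances=0
After txn 2: dr=233 cr=216 sum_balances=17
After txn 3: dr=67 cr=67 sum_balances=17
After txn 4: dr=318 cr=318 sum_balances=17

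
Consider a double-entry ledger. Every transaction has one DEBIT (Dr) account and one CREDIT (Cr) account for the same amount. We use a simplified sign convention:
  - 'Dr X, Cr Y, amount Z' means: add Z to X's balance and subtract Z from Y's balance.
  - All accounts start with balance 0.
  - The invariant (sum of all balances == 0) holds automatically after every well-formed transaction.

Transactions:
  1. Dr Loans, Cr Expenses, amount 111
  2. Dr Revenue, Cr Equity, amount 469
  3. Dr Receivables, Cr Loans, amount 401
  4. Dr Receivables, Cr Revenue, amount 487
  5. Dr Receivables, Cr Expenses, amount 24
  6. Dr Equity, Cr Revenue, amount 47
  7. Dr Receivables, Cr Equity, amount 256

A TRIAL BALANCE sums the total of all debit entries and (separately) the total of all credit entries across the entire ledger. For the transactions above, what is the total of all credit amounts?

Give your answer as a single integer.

Answer: 1795

Derivation:
Txn 1: credit+=111
Txn 2: credit+=469
Txn 3: credit+=401
Txn 4: credit+=487
Txn 5: credit+=24
Txn 6: credit+=47
Txn 7: credit+=256
Total credits = 1795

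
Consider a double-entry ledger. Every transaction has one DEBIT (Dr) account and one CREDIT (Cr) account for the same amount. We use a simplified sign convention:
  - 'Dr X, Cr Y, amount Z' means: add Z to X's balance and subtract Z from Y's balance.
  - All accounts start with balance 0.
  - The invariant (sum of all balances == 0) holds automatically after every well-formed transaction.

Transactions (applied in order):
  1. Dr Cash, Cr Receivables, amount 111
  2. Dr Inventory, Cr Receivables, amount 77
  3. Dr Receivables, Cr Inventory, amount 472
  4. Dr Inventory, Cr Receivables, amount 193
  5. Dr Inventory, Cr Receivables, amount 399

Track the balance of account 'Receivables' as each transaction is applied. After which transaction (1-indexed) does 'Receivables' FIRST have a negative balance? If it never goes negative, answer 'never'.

After txn 1: Receivables=-111

Answer: 1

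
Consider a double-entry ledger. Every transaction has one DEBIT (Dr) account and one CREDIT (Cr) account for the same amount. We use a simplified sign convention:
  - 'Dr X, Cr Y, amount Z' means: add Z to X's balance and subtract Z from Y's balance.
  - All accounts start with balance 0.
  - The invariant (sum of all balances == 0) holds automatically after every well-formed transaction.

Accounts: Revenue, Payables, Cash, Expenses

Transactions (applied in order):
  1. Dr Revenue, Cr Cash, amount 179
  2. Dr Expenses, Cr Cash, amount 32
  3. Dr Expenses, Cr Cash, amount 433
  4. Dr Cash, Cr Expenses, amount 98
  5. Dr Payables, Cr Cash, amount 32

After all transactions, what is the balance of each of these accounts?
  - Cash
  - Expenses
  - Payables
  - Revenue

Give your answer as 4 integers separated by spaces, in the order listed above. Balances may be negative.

Answer: -578 367 32 179

Derivation:
After txn 1 (Dr Revenue, Cr Cash, amount 179): Cash=-179 Revenue=179
After txn 2 (Dr Expenses, Cr Cash, amount 32): Cash=-211 Expenses=32 Revenue=179
After txn 3 (Dr Expenses, Cr Cash, amount 433): Cash=-644 Expenses=465 Revenue=179
After txn 4 (Dr Cash, Cr Expenses, amount 98): Cash=-546 Expenses=367 Revenue=179
After txn 5 (Dr Payables, Cr Cash, amount 32): Cash=-578 Expenses=367 Payables=32 Revenue=179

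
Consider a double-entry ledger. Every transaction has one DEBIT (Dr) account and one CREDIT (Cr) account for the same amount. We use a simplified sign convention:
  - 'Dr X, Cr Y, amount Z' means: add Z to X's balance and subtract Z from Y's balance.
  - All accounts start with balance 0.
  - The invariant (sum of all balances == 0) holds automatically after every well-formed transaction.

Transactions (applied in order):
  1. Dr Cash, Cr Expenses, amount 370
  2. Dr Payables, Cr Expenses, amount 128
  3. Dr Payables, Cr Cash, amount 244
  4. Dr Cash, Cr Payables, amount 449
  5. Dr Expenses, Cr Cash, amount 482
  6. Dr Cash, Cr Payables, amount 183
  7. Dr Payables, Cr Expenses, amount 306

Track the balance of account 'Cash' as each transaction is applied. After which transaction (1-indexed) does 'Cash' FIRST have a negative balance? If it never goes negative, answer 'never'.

After txn 1: Cash=370
After txn 2: Cash=370
After txn 3: Cash=126
After txn 4: Cash=575
After txn 5: Cash=93
After txn 6: Cash=276
After txn 7: Cash=276

Answer: never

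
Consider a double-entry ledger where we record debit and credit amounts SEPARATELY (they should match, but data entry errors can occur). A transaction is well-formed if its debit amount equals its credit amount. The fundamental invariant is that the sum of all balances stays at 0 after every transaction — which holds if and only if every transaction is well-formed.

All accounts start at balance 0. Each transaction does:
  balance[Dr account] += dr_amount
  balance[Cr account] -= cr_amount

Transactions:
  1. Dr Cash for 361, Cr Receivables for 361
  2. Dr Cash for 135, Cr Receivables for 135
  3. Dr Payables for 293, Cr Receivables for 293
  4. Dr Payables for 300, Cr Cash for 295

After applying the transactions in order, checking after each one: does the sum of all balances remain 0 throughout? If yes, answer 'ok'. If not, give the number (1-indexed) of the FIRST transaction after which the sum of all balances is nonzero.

After txn 1: dr=361 cr=361 sum_balances=0
After txn 2: dr=135 cr=135 sum_balances=0
After txn 3: dr=293 cr=293 sum_balances=0
After txn 4: dr=300 cr=295 sum_balances=5

Answer: 4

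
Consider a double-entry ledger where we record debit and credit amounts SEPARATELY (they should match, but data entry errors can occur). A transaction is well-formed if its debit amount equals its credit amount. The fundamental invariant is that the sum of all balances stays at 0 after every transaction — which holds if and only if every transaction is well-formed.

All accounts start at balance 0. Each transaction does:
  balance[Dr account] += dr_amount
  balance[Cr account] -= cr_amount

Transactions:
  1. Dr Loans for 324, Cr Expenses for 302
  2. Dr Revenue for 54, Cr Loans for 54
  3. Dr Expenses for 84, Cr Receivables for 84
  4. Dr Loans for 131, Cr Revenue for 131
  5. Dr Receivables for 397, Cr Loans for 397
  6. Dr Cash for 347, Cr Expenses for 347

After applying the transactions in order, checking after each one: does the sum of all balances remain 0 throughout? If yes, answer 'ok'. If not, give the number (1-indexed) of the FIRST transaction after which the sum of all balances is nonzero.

After txn 1: dr=324 cr=302 sum_balances=22
After txn 2: dr=54 cr=54 sum_balances=22
After txn 3: dr=84 cr=84 sum_balances=22
After txn 4: dr=131 cr=131 sum_balances=22
After txn 5: dr=397 cr=397 sum_balances=22
After txn 6: dr=347 cr=347 sum_balances=22

Answer: 1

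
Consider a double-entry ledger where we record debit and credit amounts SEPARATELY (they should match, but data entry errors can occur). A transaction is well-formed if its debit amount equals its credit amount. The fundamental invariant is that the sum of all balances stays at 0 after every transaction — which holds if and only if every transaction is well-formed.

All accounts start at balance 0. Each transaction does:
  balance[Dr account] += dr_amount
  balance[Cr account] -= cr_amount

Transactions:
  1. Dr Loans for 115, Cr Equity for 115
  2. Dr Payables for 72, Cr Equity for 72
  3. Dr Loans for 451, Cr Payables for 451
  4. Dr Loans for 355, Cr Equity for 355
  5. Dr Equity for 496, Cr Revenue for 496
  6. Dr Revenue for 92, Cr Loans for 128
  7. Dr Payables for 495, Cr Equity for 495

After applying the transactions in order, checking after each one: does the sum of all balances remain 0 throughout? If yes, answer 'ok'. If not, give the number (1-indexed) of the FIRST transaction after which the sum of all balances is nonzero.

Answer: 6

Derivation:
After txn 1: dr=115 cr=115 sum_balances=0
After txn 2: dr=72 cr=72 sum_balances=0
After txn 3: dr=451 cr=451 sum_balances=0
After txn 4: dr=355 cr=355 sum_balances=0
After txn 5: dr=496 cr=496 sum_balances=0
After txn 6: dr=92 cr=128 sum_balances=-36
After txn 7: dr=495 cr=495 sum_balances=-36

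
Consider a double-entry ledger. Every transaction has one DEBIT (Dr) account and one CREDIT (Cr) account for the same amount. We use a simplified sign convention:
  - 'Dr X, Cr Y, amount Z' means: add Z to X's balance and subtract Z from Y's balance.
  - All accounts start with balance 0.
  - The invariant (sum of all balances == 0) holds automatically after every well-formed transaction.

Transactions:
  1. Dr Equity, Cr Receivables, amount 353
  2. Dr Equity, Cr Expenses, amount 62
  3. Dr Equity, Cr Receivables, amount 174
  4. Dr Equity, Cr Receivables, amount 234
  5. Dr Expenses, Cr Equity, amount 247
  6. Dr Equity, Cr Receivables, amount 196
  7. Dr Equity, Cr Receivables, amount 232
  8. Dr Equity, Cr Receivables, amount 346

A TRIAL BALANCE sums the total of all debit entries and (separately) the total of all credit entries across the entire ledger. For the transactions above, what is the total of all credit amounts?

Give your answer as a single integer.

Answer: 1844

Derivation:
Txn 1: credit+=353
Txn 2: credit+=62
Txn 3: credit+=174
Txn 4: credit+=234
Txn 5: credit+=247
Txn 6: credit+=196
Txn 7: credit+=232
Txn 8: credit+=346
Total credits = 1844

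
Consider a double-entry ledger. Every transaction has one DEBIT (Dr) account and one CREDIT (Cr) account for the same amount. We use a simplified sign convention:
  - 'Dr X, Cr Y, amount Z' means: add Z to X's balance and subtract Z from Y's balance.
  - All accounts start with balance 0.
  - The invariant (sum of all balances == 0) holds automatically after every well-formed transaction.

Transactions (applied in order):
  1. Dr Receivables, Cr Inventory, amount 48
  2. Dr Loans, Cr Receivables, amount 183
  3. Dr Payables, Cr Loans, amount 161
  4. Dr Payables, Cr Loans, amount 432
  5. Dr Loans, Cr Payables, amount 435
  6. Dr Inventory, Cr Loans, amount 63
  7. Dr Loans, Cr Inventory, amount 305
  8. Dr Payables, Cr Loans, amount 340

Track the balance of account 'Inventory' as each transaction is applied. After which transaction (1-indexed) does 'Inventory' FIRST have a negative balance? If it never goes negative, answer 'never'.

Answer: 1

Derivation:
After txn 1: Inventory=-48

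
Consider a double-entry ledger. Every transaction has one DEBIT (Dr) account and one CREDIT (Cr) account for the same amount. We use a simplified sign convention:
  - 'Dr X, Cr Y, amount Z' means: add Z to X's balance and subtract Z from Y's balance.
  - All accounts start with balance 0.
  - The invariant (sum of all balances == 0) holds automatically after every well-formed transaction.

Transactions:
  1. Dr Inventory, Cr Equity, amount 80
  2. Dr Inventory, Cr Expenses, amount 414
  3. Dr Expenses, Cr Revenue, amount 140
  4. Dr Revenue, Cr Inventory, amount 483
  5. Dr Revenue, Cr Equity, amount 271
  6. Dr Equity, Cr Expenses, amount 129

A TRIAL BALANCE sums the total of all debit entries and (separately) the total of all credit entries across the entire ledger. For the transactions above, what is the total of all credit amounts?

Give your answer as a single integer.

Answer: 1517

Derivation:
Txn 1: credit+=80
Txn 2: credit+=414
Txn 3: credit+=140
Txn 4: credit+=483
Txn 5: credit+=271
Txn 6: credit+=129
Total credits = 1517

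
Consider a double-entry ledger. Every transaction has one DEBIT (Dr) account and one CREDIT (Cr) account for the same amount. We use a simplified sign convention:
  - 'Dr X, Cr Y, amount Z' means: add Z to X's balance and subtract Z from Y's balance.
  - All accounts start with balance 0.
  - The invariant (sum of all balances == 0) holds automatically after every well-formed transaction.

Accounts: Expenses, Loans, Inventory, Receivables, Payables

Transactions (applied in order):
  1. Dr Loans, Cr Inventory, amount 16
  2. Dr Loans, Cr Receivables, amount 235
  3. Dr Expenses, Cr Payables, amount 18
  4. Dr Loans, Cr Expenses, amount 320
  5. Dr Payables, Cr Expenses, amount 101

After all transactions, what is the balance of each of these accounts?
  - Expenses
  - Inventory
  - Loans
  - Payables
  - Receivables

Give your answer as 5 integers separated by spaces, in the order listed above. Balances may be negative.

Answer: -403 -16 571 83 -235

Derivation:
After txn 1 (Dr Loans, Cr Inventory, amount 16): Inventory=-16 Loans=16
After txn 2 (Dr Loans, Cr Receivables, amount 235): Inventory=-16 Loans=251 Receivables=-235
After txn 3 (Dr Expenses, Cr Payables, amount 18): Expenses=18 Inventory=-16 Loans=251 Payables=-18 Receivables=-235
After txn 4 (Dr Loans, Cr Expenses, amount 320): Expenses=-302 Inventory=-16 Loans=571 Payables=-18 Receivables=-235
After txn 5 (Dr Payables, Cr Expenses, amount 101): Expenses=-403 Inventory=-16 Loans=571 Payables=83 Receivables=-235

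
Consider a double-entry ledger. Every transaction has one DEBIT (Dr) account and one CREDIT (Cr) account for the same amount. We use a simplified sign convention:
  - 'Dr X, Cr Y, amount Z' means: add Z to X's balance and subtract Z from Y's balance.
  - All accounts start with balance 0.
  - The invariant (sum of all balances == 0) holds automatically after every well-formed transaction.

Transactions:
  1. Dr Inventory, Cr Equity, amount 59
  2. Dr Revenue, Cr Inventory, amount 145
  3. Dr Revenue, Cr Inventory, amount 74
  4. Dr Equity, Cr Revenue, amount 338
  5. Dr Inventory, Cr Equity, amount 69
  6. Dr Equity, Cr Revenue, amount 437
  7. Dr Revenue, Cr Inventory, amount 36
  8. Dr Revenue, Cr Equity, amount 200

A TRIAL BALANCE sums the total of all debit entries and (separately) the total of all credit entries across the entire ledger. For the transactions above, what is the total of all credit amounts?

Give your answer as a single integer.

Txn 1: credit+=59
Txn 2: credit+=145
Txn 3: credit+=74
Txn 4: credit+=338
Txn 5: credit+=69
Txn 6: credit+=437
Txn 7: credit+=36
Txn 8: credit+=200
Total credits = 1358

Answer: 1358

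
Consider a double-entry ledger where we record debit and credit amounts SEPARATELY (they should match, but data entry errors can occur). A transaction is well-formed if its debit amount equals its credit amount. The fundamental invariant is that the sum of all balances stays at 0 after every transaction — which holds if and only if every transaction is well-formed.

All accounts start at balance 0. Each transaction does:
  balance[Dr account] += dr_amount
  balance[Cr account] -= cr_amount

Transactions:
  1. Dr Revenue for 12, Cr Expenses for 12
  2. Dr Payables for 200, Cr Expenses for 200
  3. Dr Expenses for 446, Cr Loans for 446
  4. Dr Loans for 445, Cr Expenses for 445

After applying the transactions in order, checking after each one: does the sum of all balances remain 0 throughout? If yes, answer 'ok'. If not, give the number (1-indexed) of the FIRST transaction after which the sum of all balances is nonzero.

Answer: ok

Derivation:
After txn 1: dr=12 cr=12 sum_balances=0
After txn 2: dr=200 cr=200 sum_balances=0
After txn 3: dr=446 cr=446 sum_balances=0
After txn 4: dr=445 cr=445 sum_balances=0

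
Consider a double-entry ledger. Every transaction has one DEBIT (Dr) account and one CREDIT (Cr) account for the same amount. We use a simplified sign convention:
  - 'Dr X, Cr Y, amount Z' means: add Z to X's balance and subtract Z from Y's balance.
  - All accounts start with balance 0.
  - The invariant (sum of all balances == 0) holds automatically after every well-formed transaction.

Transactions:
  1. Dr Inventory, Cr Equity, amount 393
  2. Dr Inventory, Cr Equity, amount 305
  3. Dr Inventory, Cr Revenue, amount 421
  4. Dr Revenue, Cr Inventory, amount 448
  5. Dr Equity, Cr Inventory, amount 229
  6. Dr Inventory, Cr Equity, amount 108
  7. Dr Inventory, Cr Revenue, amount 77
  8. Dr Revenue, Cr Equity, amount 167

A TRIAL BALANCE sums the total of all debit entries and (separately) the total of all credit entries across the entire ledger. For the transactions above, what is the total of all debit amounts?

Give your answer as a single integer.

Txn 1: debit+=393
Txn 2: debit+=305
Txn 3: debit+=421
Txn 4: debit+=448
Txn 5: debit+=229
Txn 6: debit+=108
Txn 7: debit+=77
Txn 8: debit+=167
Total debits = 2148

Answer: 2148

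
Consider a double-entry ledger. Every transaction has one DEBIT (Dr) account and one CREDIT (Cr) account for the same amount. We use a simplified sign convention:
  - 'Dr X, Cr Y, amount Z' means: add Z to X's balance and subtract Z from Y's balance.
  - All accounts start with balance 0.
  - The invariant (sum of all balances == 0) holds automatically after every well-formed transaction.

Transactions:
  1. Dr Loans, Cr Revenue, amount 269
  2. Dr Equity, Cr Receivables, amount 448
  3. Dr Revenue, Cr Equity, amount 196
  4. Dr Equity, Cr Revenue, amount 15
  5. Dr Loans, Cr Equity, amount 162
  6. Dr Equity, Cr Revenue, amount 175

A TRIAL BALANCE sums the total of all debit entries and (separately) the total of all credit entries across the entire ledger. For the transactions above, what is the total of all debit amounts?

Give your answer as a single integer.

Txn 1: debit+=269
Txn 2: debit+=448
Txn 3: debit+=196
Txn 4: debit+=15
Txn 5: debit+=162
Txn 6: debit+=175
Total debits = 1265

Answer: 1265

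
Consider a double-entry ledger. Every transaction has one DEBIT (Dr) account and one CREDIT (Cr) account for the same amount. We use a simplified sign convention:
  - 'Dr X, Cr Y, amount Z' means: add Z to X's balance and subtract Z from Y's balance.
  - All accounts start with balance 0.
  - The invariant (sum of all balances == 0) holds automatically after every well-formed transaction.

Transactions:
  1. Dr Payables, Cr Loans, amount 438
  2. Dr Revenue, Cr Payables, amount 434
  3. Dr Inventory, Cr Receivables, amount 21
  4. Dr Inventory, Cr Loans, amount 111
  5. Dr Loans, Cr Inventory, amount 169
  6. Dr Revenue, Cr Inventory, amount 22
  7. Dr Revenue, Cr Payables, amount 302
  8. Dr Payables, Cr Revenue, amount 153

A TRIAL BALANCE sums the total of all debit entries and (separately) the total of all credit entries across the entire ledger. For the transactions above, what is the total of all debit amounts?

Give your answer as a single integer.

Txn 1: debit+=438
Txn 2: debit+=434
Txn 3: debit+=21
Txn 4: debit+=111
Txn 5: debit+=169
Txn 6: debit+=22
Txn 7: debit+=302
Txn 8: debit+=153
Total debits = 1650

Answer: 1650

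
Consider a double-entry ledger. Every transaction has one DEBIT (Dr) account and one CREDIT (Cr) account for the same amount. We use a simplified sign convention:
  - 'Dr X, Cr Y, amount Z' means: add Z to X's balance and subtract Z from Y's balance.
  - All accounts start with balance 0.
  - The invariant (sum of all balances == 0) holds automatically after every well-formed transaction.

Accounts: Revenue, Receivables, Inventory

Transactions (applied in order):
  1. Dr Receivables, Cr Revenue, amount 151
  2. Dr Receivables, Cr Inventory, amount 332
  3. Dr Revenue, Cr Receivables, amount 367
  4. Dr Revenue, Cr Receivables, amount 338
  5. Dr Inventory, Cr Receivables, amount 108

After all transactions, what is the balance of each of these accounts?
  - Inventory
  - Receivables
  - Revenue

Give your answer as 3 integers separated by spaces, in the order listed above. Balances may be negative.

Answer: -224 -330 554

Derivation:
After txn 1 (Dr Receivables, Cr Revenue, amount 151): Receivables=151 Revenue=-151
After txn 2 (Dr Receivables, Cr Inventory, amount 332): Inventory=-332 Receivables=483 Revenue=-151
After txn 3 (Dr Revenue, Cr Receivables, amount 367): Inventory=-332 Receivables=116 Revenue=216
After txn 4 (Dr Revenue, Cr Receivables, amount 338): Inventory=-332 Receivables=-222 Revenue=554
After txn 5 (Dr Inventory, Cr Receivables, amount 108): Inventory=-224 Receivables=-330 Revenue=554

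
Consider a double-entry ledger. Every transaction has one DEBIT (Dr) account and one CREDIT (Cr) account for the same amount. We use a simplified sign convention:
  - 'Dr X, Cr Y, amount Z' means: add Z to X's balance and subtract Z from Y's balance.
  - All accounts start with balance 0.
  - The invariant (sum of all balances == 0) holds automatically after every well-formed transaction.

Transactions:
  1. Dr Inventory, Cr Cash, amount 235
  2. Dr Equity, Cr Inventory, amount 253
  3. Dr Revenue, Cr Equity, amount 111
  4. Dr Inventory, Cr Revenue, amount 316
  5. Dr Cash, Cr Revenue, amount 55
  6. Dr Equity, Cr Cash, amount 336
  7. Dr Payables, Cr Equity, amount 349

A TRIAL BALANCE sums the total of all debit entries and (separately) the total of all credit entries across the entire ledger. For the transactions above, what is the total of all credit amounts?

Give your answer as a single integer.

Txn 1: credit+=235
Txn 2: credit+=253
Txn 3: credit+=111
Txn 4: credit+=316
Txn 5: credit+=55
Txn 6: credit+=336
Txn 7: credit+=349
Total credits = 1655

Answer: 1655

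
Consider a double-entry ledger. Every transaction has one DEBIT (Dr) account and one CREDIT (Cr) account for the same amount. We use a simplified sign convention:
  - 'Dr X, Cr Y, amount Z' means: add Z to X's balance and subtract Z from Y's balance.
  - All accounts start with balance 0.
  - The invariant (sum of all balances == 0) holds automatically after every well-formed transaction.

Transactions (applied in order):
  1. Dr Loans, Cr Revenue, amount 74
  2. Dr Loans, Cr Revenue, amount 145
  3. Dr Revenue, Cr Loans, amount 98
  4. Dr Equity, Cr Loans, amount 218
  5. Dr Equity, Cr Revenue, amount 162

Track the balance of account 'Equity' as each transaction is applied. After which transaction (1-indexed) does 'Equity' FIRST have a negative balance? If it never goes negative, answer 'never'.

After txn 1: Equity=0
After txn 2: Equity=0
After txn 3: Equity=0
After txn 4: Equity=218
After txn 5: Equity=380

Answer: never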